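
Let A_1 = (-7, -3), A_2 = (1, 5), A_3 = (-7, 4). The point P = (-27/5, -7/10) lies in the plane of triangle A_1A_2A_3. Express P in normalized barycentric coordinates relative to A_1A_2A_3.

Signed area of the reference triangle: [A_1A_2A_3] = ½·((-7)·(5−4) + 1·(4−(-3)) + (-7)·(-3−5)) = ½·(-7 + 7 + 56) = 28.
[PA_2A_3] = ½·((-27/5)·(5−4) + 1·(4−(-7/10)) + (-7)·(-7/10−5)) = ½·(-27/5 + 47/10 + 399/10) = 98/5, so the A_1-coordinate is (98/5)/28 = 7/10.
[A_1PA_3] = ½·((-7)·(-7/10−4) + (-27/5)·(4−(-3)) + (-7)·(-3−(-7/10))) = ½·(329/10 − 189/5 + 161/10) = 28/5, so the A_2-coordinate is 1/5.
[A_1A_2P] = ½·((-7)·(5−(-7/10)) + 1·(-7/10−(-3)) + (-27/5)·(-3−5)) = ½·(-399/10 + 23/10 + 216/5) = 14/5, so the A_3-coordinate is 1/10.
Check: 7/10 + 1/5 + 1/10 = 1.

(7/10, 1/5, 1/10)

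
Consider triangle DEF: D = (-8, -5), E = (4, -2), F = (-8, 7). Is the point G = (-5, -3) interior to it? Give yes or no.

yes

Barycentric coordinates of G: (31/48, 1/4, 5/48).
The three coordinates are positive, positive, positive; a point is interior exactly when all three are positive.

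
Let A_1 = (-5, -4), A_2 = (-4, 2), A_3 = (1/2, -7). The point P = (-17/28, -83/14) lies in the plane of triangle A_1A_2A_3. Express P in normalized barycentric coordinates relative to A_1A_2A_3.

Signed area of the reference triangle: [A_1A_2A_3] = ½·((-5)·(2−(-7)) + (-4)·(-7−(-4)) + (1/2)·(-4−2)) = ½·(-45 + 12 − 3) = -18.
[PA_2A_3] = ½·((-17/28)·(2−(-7)) + (-4)·(-7−(-83/14)) + (1/2)·(-83/14−2)) = ½·(-153/28 + 30/7 − 111/28) = -18/7, so the A_1-coordinate is (-18/7)/(-18) = 1/7.
[A_1PA_3] = ½·((-5)·(-83/14−(-7)) + (-17/28)·(-7−(-4)) + (1/2)·(-4−(-83/14))) = ½·(-75/14 + 51/28 + 27/28) = -9/7, so the A_2-coordinate is 1/14.
[A_1A_2P] = ½·((-5)·(2−(-83/14)) + (-4)·(-83/14−(-4)) + (-17/28)·(-4−2)) = ½·(-555/14 + 54/7 + 51/14) = -99/7, so the A_3-coordinate is 11/14.

(1/7, 1/14, 11/14)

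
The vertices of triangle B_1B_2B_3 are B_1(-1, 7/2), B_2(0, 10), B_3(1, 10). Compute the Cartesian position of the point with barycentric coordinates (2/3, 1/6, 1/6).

M = (2/3)·B_1 + (1/6)·B_2 + (1/6)·B_3.
x-coordinate: (2/3)·(-1) + (1/6)·0 + (1/6)·1 = -1/2.
y-coordinate: (2/3)·(7/2) + (1/6)·10 + (1/6)·10 = 17/3.

(-1/2, 17/3)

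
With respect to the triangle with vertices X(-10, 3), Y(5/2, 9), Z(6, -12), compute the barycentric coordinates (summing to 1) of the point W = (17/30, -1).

(4/15, 1/3, 2/5)

Signed area of the reference triangle: [XYZ] = ½·((-10)·(9−(-12)) + (5/2)·(-12−3) + 6·(3−9)) = ½·(-210 − 75/2 − 36) = -567/4.
[WYZ] = ½·((17/30)·(9−(-12)) + (5/2)·(-12−(-1)) + 6·(-1−9)) = ½·(119/10 − 55/2 − 60) = -189/5, so the X-coordinate is (-189/5)/(-567/4) = 4/15.
[XWZ] = ½·((-10)·(-1−(-12)) + (17/30)·(-12−3) + 6·(3−(-1))) = ½·(-110 − 17/2 + 24) = -189/4, so the Y-coordinate is 1/3.
[XYW] = ½·((-10)·(9−(-1)) + (5/2)·(-1−3) + (17/30)·(3−9)) = ½·(-100 − 10 − 17/5) = -567/10, so the Z-coordinate is 2/5.
Check: 4/15 + 1/3 + 2/5 = 1.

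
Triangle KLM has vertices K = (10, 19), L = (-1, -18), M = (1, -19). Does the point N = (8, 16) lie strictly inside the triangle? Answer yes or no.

Barycentric coordinates of N: (77/85, 49/85, -41/85).
The three coordinates are positive, positive, negative; a point is interior exactly when all three are positive.

no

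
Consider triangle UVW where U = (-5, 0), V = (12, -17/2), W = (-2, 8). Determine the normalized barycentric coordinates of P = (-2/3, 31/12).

(1/3, 1/6, 1/2)

Signed area of the reference triangle: [UVW] = ½·((-5)·(-17/2−8) + 12·(8−0) + (-2)·(0−(-17/2))) = ½·(165/2 + 96 − 17) = 323/4.
[PVW] = ½·((-2/3)·(-17/2−8) + 12·(8−(31/12)) + (-2)·(31/12−(-17/2))) = ½·(11 + 65 − 133/6) = 323/12, so the U-coordinate is (323/12)/(323/4) = 1/3.
[UPW] = ½·((-5)·(31/12−8) + (-2/3)·(8−0) + (-2)·(0−(31/12))) = ½·(325/12 − 16/3 + 31/6) = 323/24, so the V-coordinate is 1/6.
[UVP] = ½·((-5)·(-17/2−(31/12)) + 12·(31/12−0) + (-2/3)·(0−(-17/2))) = ½·(665/12 + 31 − 17/3) = 323/8, so the W-coordinate is 1/2.
Check: 1/3 + 1/6 + 1/2 = 1.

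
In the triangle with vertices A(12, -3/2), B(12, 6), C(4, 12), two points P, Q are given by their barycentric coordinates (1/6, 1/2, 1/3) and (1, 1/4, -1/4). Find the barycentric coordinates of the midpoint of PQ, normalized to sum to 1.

Since both coordinate triples sum to 1, the midpoint's barycentrics are the componentwise average.
(1/6+1)/2 = 7/12; similarly 3/8 and 1/24.

(7/12, 3/8, 1/24)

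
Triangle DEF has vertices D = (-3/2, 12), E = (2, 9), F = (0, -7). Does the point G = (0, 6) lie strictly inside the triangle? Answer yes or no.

Barycentric coordinates of G: (13/31, 39/124, 33/124).
The three coordinates are positive, positive, positive; a point is interior exactly when all three are positive.

yes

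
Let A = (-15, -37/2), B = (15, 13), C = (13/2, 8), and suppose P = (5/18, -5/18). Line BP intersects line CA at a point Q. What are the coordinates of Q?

(-25/16, -31/16)

Barycentric coordinates of P with respect to ABC: (1/3, 1/9, 5/9).
On side CA the B-coordinate is zero; dropping P's B-weight 1/9 and renormalizing the remaining 5/9 : 1/3 gives weights 5/8, 3/8 on C, A.
Q = (5/8)·(13/2, 8) + (3/8)·(-15, -37/2) = (-25/16, -31/16).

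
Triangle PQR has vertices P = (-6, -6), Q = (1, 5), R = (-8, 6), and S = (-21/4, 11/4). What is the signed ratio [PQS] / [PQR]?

1/2

[PQR] = ½·((-6)·(5−6) + 1·(6−(-6)) + (-8)·(-6−5)) = ½·(6 + 12 + 88) = 53.
[PQS] = ½·((-6)·(5−(11/4)) + 1·(11/4−(-6)) + (-21/4)·(-6−5)) = ½·(-27/2 + 35/4 + 231/4) = 53/2, so the ratio is (53/2)/53 = 1/2.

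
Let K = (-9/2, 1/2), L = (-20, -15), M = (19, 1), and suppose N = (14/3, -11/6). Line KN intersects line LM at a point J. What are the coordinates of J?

Barycentric coordinates of N with respect to KLM: (1/3, 1/6, 1/2).
On side LM the K-coordinate is zero; dropping N's K-weight 1/3 and renormalizing the remaining 1/6 : 1/2 gives weights 1/4, 3/4 on L, M.
J = (1/4)·(-20, -15) + (3/4)·(19, 1) = (37/4, -3).

(37/4, -3)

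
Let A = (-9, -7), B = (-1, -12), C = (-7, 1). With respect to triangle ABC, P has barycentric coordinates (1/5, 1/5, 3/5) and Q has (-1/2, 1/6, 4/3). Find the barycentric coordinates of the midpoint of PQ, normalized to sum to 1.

(-3/20, 11/60, 29/30)

Since both coordinate triples sum to 1, the midpoint's barycentrics are the componentwise average.
(1/5+-1/2)/2 = -3/20; similarly 11/60 and 29/30.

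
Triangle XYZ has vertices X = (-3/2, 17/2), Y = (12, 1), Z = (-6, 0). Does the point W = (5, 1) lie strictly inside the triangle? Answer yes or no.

yes

Barycentric coordinates of W: (14/297, 178/297, 35/99).
The three coordinates are positive, positive, positive; a point is interior exactly when all three are positive.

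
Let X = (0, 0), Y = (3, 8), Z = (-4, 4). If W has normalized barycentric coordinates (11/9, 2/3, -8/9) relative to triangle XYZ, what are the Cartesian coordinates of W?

(50/9, 16/9)

W = (11/9)·X + (2/3)·Y + (-8/9)·Z.
x-coordinate: (11/9)·0 + (2/3)·3 + (-8/9)·(-4) = 50/9.
y-coordinate: (11/9)·0 + (2/3)·8 + (-8/9)·4 = 16/9.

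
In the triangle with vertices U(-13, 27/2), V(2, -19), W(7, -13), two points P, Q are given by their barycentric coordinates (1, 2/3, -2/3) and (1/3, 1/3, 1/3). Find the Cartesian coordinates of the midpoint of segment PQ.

Barycentric coordinates of the midpoint are the average: (2/3, 1/2, -1/6).
Converting: (2/3)·U + (1/2)·V + (-1/6)·W = (-53/6, 5/3).

(-53/6, 5/3)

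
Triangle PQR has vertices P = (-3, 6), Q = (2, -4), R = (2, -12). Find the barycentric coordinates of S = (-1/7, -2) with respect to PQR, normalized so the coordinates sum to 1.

Signed area of the reference triangle: [PQR] = ½·((-3)·(-4−(-12)) + 2·(-12−6) + 2·(6−(-4))) = ½·(-24 − 36 + 20) = -20.
[SQR] = ½·((-1/7)·(-4−(-12)) + 2·(-12−(-2)) + 2·(-2−(-4))) = ½·(-8/7 − 20 + 4) = -60/7, so the P-coordinate is (-60/7)/(-20) = 3/7.
[PSR] = ½·((-3)·(-2−(-12)) + (-1/7)·(-12−6) + 2·(6−(-2))) = ½·(-30 + 18/7 + 16) = -40/7, so the Q-coordinate is 2/7.
[PQS] = ½·((-3)·(-4−(-2)) + 2·(-2−6) + (-1/7)·(6−(-4))) = ½·(6 − 16 − 10/7) = -40/7, so the R-coordinate is 2/7.

(3/7, 2/7, 2/7)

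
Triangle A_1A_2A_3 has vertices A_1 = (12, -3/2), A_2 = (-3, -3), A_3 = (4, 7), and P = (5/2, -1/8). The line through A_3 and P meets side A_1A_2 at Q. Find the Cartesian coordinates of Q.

Barycentric coordinates of P with respect to A_1A_2A_3: (1/4, 1/2, 1/4).
On side A_1A_2 the A_3-coordinate is zero; dropping P's A_3-weight 1/4 and renormalizing the remaining 1/4 : 1/2 gives weights 1/3, 2/3 on A_1, A_2.
Q = (1/3)·(12, -3/2) + (2/3)·(-3, -3) = (2, -5/2).

(2, -5/2)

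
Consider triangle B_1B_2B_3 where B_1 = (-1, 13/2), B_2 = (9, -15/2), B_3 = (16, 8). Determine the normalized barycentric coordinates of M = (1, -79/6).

(1/3, 4/3, -2/3)

Signed area of the reference triangle: [B_1B_2B_3] = ½·((-1)·(-15/2−8) + 9·(8−(13/2)) + 16·(13/2−(-15/2))) = ½·(31/2 + 27/2 + 224) = 253/2.
[MB_2B_3] = ½·(1·(-15/2−8) + 9·(8−(-79/6)) + 16·(-79/6−(-15/2))) = ½·(-31/2 + 381/2 − 272/3) = 253/6, so the B_1-coordinate is (253/6)/(253/2) = 1/3.
[B_1MB_3] = ½·((-1)·(-79/6−8) + 1·(8−(13/2)) + 16·(13/2−(-79/6))) = ½·(127/6 + 3/2 + 944/3) = 506/3, so the B_2-coordinate is 4/3.
[B_1B_2M] = ½·((-1)·(-15/2−(-79/6)) + 9·(-79/6−(13/2)) + 1·(13/2−(-15/2))) = ½·(-17/3 − 177 + 14) = -253/3, so the B_3-coordinate is -2/3.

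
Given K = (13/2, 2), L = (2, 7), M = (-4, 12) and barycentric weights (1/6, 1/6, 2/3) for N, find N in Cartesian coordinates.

(-5/4, 19/2)

N = (1/6)·K + (1/6)·L + (2/3)·M.
x-coordinate: (1/6)·(13/2) + (1/6)·2 + (2/3)·(-4) = -5/4.
y-coordinate: (1/6)·2 + (1/6)·7 + (2/3)·12 = 19/2.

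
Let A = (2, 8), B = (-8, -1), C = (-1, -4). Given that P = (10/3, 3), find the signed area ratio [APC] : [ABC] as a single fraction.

-1/3

[ABC] = ½·(2·(-1−(-4)) + (-8)·(-4−8) + (-1)·(8−(-1))) = ½·(6 + 96 − 9) = 93/2.
[APC] = ½·(2·(3−(-4)) + (10/3)·(-4−8) + (-1)·(8−3)) = ½·(14 − 40 − 5) = -31/2, so the ratio is (-31/2)/(93/2) = -1/3.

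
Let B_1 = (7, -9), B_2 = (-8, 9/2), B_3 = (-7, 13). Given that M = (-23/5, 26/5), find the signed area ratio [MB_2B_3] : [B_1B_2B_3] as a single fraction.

[B_1B_2B_3] = ½·(7·(9/2−13) + (-8)·(13−(-9)) + (-7)·(-9−(9/2))) = ½·(-119/2 − 176 + 189/2) = -141/2.
[MB_2B_3] = ½·((-23/5)·(9/2−13) + (-8)·(13−(26/5)) + (-7)·(26/5−(9/2))) = ½·(391/10 − 312/5 − 49/10) = -141/10, so the ratio is (-141/10)/(-141/2) = 1/5.

1/5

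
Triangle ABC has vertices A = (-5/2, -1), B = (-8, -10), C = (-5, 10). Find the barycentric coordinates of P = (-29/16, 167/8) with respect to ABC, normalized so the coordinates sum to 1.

(3/8, -3/4, 11/8)

Signed area of the reference triangle: [ABC] = ½·((-5/2)·(-10−10) + (-8)·(10−(-1)) + (-5)·(-1−(-10))) = ½·(50 − 88 − 45) = -83/2.
[PBC] = ½·((-29/16)·(-10−10) + (-8)·(10−(167/8)) + (-5)·(167/8−(-10))) = ½·(145/4 + 87 − 1235/8) = -249/16, so the A-coordinate is (-249/16)/(-83/2) = 3/8.
[APC] = ½·((-5/2)·(167/8−10) + (-29/16)·(10−(-1)) + (-5)·(-1−(167/8))) = ½·(-435/16 − 319/16 + 875/8) = 249/8, so the B-coordinate is -3/4.
[ABP] = ½·((-5/2)·(-10−(167/8)) + (-8)·(167/8−(-1)) + (-29/16)·(-1−(-10))) = ½·(1235/16 − 175 − 261/16) = -913/16, so the C-coordinate is 11/8.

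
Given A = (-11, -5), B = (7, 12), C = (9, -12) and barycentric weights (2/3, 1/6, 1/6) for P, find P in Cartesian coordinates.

(-14/3, -10/3)

P = (2/3)·A + (1/6)·B + (1/6)·C.
x-coordinate: (2/3)·(-11) + (1/6)·7 + (1/6)·9 = -14/3.
y-coordinate: (2/3)·(-5) + (1/6)·12 + (1/6)·(-12) = -10/3.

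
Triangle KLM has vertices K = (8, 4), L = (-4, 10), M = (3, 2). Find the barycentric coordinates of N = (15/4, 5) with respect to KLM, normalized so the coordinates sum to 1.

(1/2, 1/4, 1/4)

Signed area of the reference triangle: [KLM] = ½·(8·(10−2) + (-4)·(2−4) + 3·(4−10)) = ½·(64 + 8 − 18) = 27.
[NLM] = ½·((15/4)·(10−2) + (-4)·(2−5) + 3·(5−10)) = ½·(30 + 12 − 15) = 27/2, so the K-coordinate is (27/2)/27 = 1/2.
[KNM] = ½·(8·(5−2) + (15/4)·(2−4) + 3·(4−5)) = ½·(24 − 15/2 − 3) = 27/4, so the L-coordinate is 1/4.
[KLN] = ½·(8·(10−5) + (-4)·(5−4) + (15/4)·(4−10)) = ½·(40 − 4 − 45/2) = 27/4, so the M-coordinate is 1/4.
Check: 1/2 + 1/4 + 1/4 = 1.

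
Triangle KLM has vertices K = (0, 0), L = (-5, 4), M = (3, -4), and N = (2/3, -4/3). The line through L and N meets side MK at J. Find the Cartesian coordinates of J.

(9/5, -12/5)

Barycentric coordinates of N with respect to KLM: (1/3, 1/6, 1/2).
On side MK the L-coordinate is zero; dropping N's L-weight 1/6 and renormalizing the remaining 1/2 : 1/3 gives weights 3/5, 2/5 on M, K.
J = (3/5)·(3, -4) + (2/5)·(0, 0) = (9/5, -12/5).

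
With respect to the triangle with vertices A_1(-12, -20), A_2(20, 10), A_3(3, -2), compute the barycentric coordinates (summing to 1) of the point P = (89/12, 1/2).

(1/12, 1/3, 7/12)

Signed area of the reference triangle: [A_1A_2A_3] = ½·((-12)·(10−(-2)) + 20·(-2−(-20)) + 3·(-20−10)) = ½·(-144 + 360 − 90) = 63.
[PA_2A_3] = ½·((89/12)·(10−(-2)) + 20·(-2−(1/2)) + 3·(1/2−10)) = ½·(89 − 50 − 57/2) = 21/4, so the A_1-coordinate is (21/4)/63 = 1/12.
[A_1PA_3] = ½·((-12)·(1/2−(-2)) + (89/12)·(-2−(-20)) + 3·(-20−(1/2))) = ½·(-30 + 267/2 − 123/2) = 21, so the A_2-coordinate is 1/3.
[A_1A_2P] = ½·((-12)·(10−(1/2)) + 20·(1/2−(-20)) + (89/12)·(-20−10)) = ½·(-114 + 410 − 445/2) = 147/4, so the A_3-coordinate is 7/12.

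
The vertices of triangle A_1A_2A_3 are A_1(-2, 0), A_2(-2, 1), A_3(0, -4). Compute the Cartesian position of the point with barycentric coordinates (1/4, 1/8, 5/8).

P = (1/4)·A_1 + (1/8)·A_2 + (5/8)·A_3.
x-coordinate: (1/4)·(-2) + (1/8)·(-2) + (5/8)·0 = -3/4.
y-coordinate: (1/4)·0 + (1/8)·1 + (5/8)·(-4) = -19/8.

(-3/4, -19/8)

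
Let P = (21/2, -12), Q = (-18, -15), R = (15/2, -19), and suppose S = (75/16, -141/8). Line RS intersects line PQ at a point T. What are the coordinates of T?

(-15/4, -27/2)

Barycentric coordinates of S with respect to PQR: (1/8, 1/8, 3/4).
On side PQ the R-coordinate is zero; dropping S's R-weight 3/4 and renormalizing the remaining 1/8 : 1/8 gives weights 1/2, 1/2 on P, Q.
T = (1/2)·(21/2, -12) + (1/2)·(-18, -15) = (-15/4, -27/2).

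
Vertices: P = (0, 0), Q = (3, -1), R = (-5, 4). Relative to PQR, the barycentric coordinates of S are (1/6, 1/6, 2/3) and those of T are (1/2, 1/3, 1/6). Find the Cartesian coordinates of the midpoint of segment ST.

(-4/3, 17/12)

Barycentric coordinates of the midpoint are the average: (1/3, 1/4, 5/12).
Converting: (1/3)·P + (1/4)·Q + (5/12)·R = (-4/3, 17/12).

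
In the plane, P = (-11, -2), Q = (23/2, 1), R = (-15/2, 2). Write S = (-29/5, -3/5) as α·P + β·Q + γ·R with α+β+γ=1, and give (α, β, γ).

Signed area of the reference triangle: [PQR] = ½·((-11)·(1−2) + (23/2)·(2−(-2)) + (-15/2)·(-2−1)) = ½·(11 + 46 + 45/2) = 159/4.
[SQR] = ½·((-29/5)·(1−2) + (23/2)·(2−(-3/5)) + (-15/2)·(-3/5−1)) = ½·(29/5 + 299/10 + 12) = 477/20, so the P-coordinate is (477/20)/(159/4) = 3/5.
[PSR] = ½·((-11)·(-3/5−2) + (-29/5)·(2−(-2)) + (-15/2)·(-2−(-3/5))) = ½·(143/5 − 116/5 + 21/2) = 159/20, so the Q-coordinate is 1/5.
[PQS] = ½·((-11)·(1−(-3/5)) + (23/2)·(-3/5−(-2)) + (-29/5)·(-2−1)) = ½·(-88/5 + 161/10 + 87/5) = 159/20, so the R-coordinate is 1/5.
Check: 3/5 + 1/5 + 1/5 = 1.

(3/5, 1/5, 1/5)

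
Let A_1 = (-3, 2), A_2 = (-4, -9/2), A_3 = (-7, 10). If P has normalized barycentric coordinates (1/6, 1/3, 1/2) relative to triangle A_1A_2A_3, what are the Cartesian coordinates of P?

P = (1/6)·A_1 + (1/3)·A_2 + (1/2)·A_3.
x-coordinate: (1/6)·(-3) + (1/3)·(-4) + (1/2)·(-7) = -16/3.
y-coordinate: (1/6)·2 + (1/3)·(-9/2) + (1/2)·10 = 23/6.

(-16/3, 23/6)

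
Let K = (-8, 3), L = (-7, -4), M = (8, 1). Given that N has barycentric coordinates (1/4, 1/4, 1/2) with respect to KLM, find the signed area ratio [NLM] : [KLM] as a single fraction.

The signed ratio [NLM]/[KLM] equals the barycentric coordinate of N at vertex K, which is 1/4.

1/4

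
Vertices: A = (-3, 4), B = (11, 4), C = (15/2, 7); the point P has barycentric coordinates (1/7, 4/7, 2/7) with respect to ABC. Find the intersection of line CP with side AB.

(41/5, 4)

Line CP meets AB where the C-coordinate vanishes; zeroing P's C-weight and renormalizing leaves A, B-weights 1/7 : 4/7 → (1/5, 4/5).
So Q = (1/5)·A + (4/5)·B = (41/5, 4).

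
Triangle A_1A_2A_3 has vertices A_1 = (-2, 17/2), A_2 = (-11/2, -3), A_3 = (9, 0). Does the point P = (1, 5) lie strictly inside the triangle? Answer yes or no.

yes

Barycentric coordinates of P: (386/625, 52/625, 187/625).
The three coordinates are positive, positive, positive; a point is interior exactly when all three are positive.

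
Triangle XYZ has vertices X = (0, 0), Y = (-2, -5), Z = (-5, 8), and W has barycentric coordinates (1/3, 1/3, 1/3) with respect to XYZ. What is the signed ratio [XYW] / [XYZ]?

1/3

The signed ratio [XYW]/[XYZ] equals the barycentric coordinate of W at vertex Z, which is 1/3.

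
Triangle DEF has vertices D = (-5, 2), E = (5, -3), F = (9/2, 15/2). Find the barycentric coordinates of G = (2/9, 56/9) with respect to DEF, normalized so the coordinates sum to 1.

Signed area of the reference triangle: [DEF] = ½·((-5)·(-3−(15/2)) + 5·(15/2−2) + (9/2)·(2−(-3))) = ½·(105/2 + 55/2 + 45/2) = 205/4.
[GEF] = ½·((2/9)·(-3−(15/2)) + 5·(15/2−(56/9)) + (9/2)·(56/9−(-3))) = ½·(-7/3 + 115/18 + 83/2) = 205/9, so the D-coordinate is (205/9)/(205/4) = 4/9.
[DGF] = ½·((-5)·(56/9−(15/2)) + (2/9)·(15/2−2) + (9/2)·(2−(56/9))) = ½·(115/18 + 11/9 − 19) = -205/36, so the E-coordinate is -1/9.
[DEG] = ½·((-5)·(-3−(56/9)) + 5·(56/9−2) + (2/9)·(2−(-3))) = ½·(415/9 + 190/9 + 10/9) = 205/6, so the F-coordinate is 2/3.

(4/9, -1/9, 2/3)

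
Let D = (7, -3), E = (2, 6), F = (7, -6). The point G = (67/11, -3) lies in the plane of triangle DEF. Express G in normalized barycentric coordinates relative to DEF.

(3/11, 2/11, 6/11)

Signed area of the reference triangle: [DEF] = ½·(7·(6−(-6)) + 2·(-6−(-3)) + 7·(-3−6)) = ½·(84 − 6 − 63) = 15/2.
[GEF] = ½·((67/11)·(6−(-6)) + 2·(-6−(-3)) + 7·(-3−6)) = ½·(804/11 − 6 − 63) = 45/22, so the D-coordinate is (45/22)/(15/2) = 3/11.
[DGF] = ½·(7·(-3−(-6)) + (67/11)·(-6−(-3)) + 7·(-3−(-3))) = ½·(21 − 201/11 + 0) = 15/11, so the E-coordinate is 2/11.
[DEG] = ½·(7·(6−(-3)) + 2·(-3−(-3)) + (67/11)·(-3−6)) = ½·(63 + 0 − 603/11) = 45/11, so the F-coordinate is 6/11.
Check: 3/11 + 2/11 + 6/11 = 1.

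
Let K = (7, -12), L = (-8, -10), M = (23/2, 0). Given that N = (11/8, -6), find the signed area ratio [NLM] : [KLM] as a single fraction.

1/12

[KLM] = ½·(7·(-10−0) + (-8)·(0−(-12)) + (23/2)·(-12−(-10))) = ½·(-70 − 96 − 23) = -189/2.
[NLM] = ½·((11/8)·(-10−0) + (-8)·(0−(-6)) + (23/2)·(-6−(-10))) = ½·(-55/4 − 48 + 46) = -63/8, so the ratio is (-63/8)/(-189/2) = 1/12.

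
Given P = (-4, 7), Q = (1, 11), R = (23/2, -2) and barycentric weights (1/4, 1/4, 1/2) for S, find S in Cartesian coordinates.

(5, 7/2)

S = (1/4)·P + (1/4)·Q + (1/2)·R.
x-coordinate: (1/4)·(-4) + (1/4)·1 + (1/2)·(23/2) = 5.
y-coordinate: (1/4)·7 + (1/4)·11 + (1/2)·(-2) = 7/2.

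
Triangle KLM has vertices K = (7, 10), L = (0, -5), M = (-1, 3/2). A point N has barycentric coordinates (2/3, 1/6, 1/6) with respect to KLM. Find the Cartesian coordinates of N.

N = (2/3)·K + (1/6)·L + (1/6)·M.
x-coordinate: (2/3)·7 + (1/6)·0 + (1/6)·(-1) = 9/2.
y-coordinate: (2/3)·10 + (1/6)·(-5) + (1/6)·(3/2) = 73/12.

(9/2, 73/12)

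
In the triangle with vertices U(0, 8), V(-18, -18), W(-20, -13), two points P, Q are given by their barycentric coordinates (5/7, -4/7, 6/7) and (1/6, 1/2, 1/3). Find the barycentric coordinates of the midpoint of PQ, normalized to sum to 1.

(37/84, -1/28, 25/42)

Since both coordinate triples sum to 1, the midpoint's barycentrics are the componentwise average.
(5/7+1/6)/2 = 37/84; similarly -1/28 and 25/42.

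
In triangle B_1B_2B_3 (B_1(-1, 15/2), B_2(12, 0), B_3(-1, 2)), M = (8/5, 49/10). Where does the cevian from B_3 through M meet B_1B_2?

(9/4, 45/8)

Barycentric coordinates of M with respect to B_1B_2B_3: (3/5, 1/5, 1/5).
On side B_1B_2 the B_3-coordinate is zero; dropping M's B_3-weight 1/5 and renormalizing the remaining 3/5 : 1/5 gives weights 3/4, 1/4 on B_1, B_2.
N = (3/4)·(-1, 15/2) + (1/4)·(12, 0) = (9/4, 45/8).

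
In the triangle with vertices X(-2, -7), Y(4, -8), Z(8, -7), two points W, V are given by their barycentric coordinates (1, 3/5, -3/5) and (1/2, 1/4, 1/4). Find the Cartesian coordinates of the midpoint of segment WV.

(-6/5, -297/40)

Barycentric coordinates of the midpoint are the average: (3/4, 17/40, -7/40).
Converting: (3/4)·X + (17/40)·Y + (-7/40)·Z = (-6/5, -297/40).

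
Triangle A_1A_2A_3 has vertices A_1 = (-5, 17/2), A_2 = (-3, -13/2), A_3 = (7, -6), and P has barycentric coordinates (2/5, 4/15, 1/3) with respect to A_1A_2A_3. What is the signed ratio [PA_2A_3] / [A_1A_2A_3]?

The signed ratio [PA_2A_3]/[A_1A_2A_3] equals the barycentric coordinate of P at vertex A_1, which is 2/5.

2/5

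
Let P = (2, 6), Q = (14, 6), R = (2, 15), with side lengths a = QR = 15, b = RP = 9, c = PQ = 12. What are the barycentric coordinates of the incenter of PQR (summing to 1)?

(5/12, 1/4, 1/3)

The incenter has barycentric coordinates proportional to the opposite side lengths: (15 : 9 : 12).
Normalizing by 15+9+12 = 36 gives (5/12, 1/4, 1/3).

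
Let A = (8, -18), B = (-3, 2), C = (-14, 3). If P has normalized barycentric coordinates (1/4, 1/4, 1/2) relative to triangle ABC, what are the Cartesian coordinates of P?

P = (1/4)·A + (1/4)·B + (1/2)·C.
x-coordinate: (1/4)·8 + (1/4)·(-3) + (1/2)·(-14) = -23/4.
y-coordinate: (1/4)·(-18) + (1/4)·2 + (1/2)·3 = -5/2.

(-23/4, -5/2)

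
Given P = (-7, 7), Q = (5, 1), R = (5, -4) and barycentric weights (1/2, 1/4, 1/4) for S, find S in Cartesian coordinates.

(-1, 11/4)

S = (1/2)·P + (1/4)·Q + (1/4)·R.
x-coordinate: (1/2)·(-7) + (1/4)·5 + (1/4)·5 = -1.
y-coordinate: (1/2)·7 + (1/4)·1 + (1/4)·(-4) = 11/4.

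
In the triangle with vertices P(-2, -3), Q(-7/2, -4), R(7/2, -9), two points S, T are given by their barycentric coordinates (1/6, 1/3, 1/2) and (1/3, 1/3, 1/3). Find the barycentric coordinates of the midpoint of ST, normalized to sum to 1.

(1/4, 1/3, 5/12)

Since both coordinate triples sum to 1, the midpoint's barycentrics are the componentwise average.
(1/6+1/3)/2 = 1/4; similarly 1/3 and 5/12.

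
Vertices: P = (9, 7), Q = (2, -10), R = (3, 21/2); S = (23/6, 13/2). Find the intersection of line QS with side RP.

Barycentric coordinates of S with respect to PQR: (1/6, 1/6, 2/3).
On side RP the Q-coordinate is zero; dropping S's Q-weight 1/6 and renormalizing the remaining 2/3 : 1/6 gives weights 4/5, 1/5 on R, P.
T = (4/5)·(3, 21/2) + (1/5)·(9, 7) = (21/5, 49/5).

(21/5, 49/5)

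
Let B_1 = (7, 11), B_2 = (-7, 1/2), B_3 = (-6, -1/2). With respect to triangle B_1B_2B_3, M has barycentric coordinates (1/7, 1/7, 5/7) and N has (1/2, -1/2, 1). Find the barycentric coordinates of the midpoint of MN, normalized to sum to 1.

(9/28, -5/28, 6/7)

Since both coordinate triples sum to 1, the midpoint's barycentrics are the componentwise average.
(1/7+1/2)/2 = 9/28; similarly -5/28 and 6/7.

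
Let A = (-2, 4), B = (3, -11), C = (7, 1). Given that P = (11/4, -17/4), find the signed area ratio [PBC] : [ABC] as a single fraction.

[ABC] = ½·((-2)·(-11−1) + 3·(1−4) + 7·(4−(-11))) = ½·(24 − 9 + 105) = 60.
[PBC] = ½·((11/4)·(-11−1) + 3·(1−(-17/4)) + 7·(-17/4−(-11))) = ½·(-33 + 63/4 + 189/4) = 15, so the ratio is 15/60 = 1/4.

1/4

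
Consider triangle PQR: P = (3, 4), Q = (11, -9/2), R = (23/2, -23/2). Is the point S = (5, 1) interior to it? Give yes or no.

Barycentric coordinates of S: (157/207, 22/207, 28/207).
The three coordinates are positive, positive, positive; a point is interior exactly when all three are positive.

yes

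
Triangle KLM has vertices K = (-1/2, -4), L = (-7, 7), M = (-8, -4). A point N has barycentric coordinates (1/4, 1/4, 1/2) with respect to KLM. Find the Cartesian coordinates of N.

(-47/8, -5/4)

N = (1/4)·K + (1/4)·L + (1/2)·M.
x-coordinate: (1/4)·(-1/2) + (1/4)·(-7) + (1/2)·(-8) = -47/8.
y-coordinate: (1/4)·(-4) + (1/4)·7 + (1/2)·(-4) = -5/4.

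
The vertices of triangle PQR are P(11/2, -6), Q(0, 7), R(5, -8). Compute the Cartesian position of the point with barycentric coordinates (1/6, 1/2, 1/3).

(31/12, -1/6)

S = (1/6)·P + (1/2)·Q + (1/3)·R.
x-coordinate: (1/6)·(11/2) + (1/2)·0 + (1/3)·5 = 31/12.
y-coordinate: (1/6)·(-6) + (1/2)·7 + (1/3)·(-8) = -1/6.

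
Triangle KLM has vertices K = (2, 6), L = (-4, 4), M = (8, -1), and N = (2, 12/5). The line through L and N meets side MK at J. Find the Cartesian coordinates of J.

(6, 4/3)

Barycentric coordinates of N with respect to KLM: (1/5, 2/5, 2/5).
On side MK the L-coordinate is zero; dropping N's L-weight 2/5 and renormalizing the remaining 2/5 : 1/5 gives weights 2/3, 1/3 on M, K.
J = (2/3)·(8, -1) + (1/3)·(2, 6) = (6, 4/3).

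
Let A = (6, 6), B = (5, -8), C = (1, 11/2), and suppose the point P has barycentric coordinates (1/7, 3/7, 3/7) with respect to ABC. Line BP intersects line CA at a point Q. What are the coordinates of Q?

(9/4, 45/8)

Line BP meets CA where the B-coordinate vanishes; zeroing P's B-weight and renormalizing leaves C, A-weights 3/7 : 1/7 → (3/4, 1/4).
So Q = (3/4)·C + (1/4)·A = (9/4, 45/8).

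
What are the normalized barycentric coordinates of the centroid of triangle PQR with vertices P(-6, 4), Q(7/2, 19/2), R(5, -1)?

(1/3, 1/3, 1/3)

The centroid is the average of the vertices, so each weight is 1/3.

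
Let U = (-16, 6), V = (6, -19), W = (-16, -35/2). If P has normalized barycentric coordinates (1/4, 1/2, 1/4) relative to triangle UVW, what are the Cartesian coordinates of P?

P = (1/4)·U + (1/2)·V + (1/4)·W.
x-coordinate: (1/4)·(-16) + (1/2)·6 + (1/4)·(-16) = -5.
y-coordinate: (1/4)·6 + (1/2)·(-19) + (1/4)·(-35/2) = -99/8.

(-5, -99/8)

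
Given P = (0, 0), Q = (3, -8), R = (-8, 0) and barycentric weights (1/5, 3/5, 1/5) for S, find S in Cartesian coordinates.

(1/5, -24/5)

S = (1/5)·P + (3/5)·Q + (1/5)·R.
x-coordinate: (1/5)·0 + (3/5)·3 + (1/5)·(-8) = 1/5.
y-coordinate: (1/5)·0 + (3/5)·(-8) + (1/5)·0 = -24/5.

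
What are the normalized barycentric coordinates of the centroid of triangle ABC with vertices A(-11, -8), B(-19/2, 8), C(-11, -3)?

(1/3, 1/3, 1/3)

The centroid is the average of the vertices, so each weight is 1/3.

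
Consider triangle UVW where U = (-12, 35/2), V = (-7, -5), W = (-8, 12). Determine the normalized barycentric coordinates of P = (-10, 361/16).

Signed area of the reference triangle: [UVW] = ½·((-12)·(-5−12) + (-7)·(12−(35/2)) + (-8)·(35/2−(-5))) = ½·(204 + 77/2 − 180) = 125/4.
[PVW] = ½·((-10)·(-5−12) + (-7)·(12−(361/16)) + (-8)·(361/16−(-5))) = ½·(170 + 1183/16 − 441/2) = 375/32, so the U-coordinate is (375/32)/(125/4) = 3/8.
[UPW] = ½·((-12)·(361/16−12) + (-10)·(12−(35/2)) + (-8)·(35/2−(361/16))) = ½·(-507/4 + 55 + 81/2) = -125/8, so the V-coordinate is -1/2.
[UVP] = ½·((-12)·(-5−(361/16)) + (-7)·(361/16−(35/2)) + (-10)·(35/2−(-5))) = ½·(1323/4 − 567/16 − 225) = 1125/32, so the W-coordinate is 9/8.
Check: 3/8 − 1/2 + 9/8 = 1.

(3/8, -1/2, 9/8)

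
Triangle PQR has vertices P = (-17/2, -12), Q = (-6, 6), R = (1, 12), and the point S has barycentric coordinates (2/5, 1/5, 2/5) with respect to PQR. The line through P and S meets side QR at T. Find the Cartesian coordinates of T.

Line PS meets QR where the P-coordinate vanishes; zeroing S's P-weight and renormalizing leaves Q, R-weights 1/5 : 2/5 → (1/3, 2/3).
So T = (1/3)·Q + (2/3)·R = (-4/3, 10).

(-4/3, 10)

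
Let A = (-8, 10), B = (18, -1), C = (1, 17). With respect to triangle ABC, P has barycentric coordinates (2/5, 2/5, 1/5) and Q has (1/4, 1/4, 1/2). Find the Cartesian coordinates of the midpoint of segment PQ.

(18/5, 71/8)

Barycentric coordinates of the midpoint are the average: (13/40, 13/40, 7/20).
Converting: (13/40)·A + (13/40)·B + (7/20)·C = (18/5, 71/8).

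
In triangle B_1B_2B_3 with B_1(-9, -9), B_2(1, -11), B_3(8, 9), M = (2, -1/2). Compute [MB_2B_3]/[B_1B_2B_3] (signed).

1/4

[B_1B_2B_3] = ½·((-9)·(-11−9) + 1·(9−(-9)) + 8·(-9−(-11))) = ½·(180 + 18 + 16) = 107.
[MB_2B_3] = ½·(2·(-11−9) + 1·(9−(-1/2)) + 8·(-1/2−(-11))) = ½·(-40 + 19/2 + 84) = 107/4, so the ratio is (107/4)/107 = 1/4.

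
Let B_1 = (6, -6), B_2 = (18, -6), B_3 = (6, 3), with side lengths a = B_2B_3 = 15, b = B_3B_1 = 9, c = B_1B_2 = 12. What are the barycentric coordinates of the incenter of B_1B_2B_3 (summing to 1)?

(5/12, 1/4, 1/3)

The incenter has barycentric coordinates proportional to the opposite side lengths: (15 : 9 : 12).
Normalizing by 15+9+12 = 36 gives (5/12, 1/4, 1/3).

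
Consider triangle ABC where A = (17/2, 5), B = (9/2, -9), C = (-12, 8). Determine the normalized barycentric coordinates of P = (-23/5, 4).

(1/5, 1/5, 3/5)

Signed area of the reference triangle: [ABC] = ½·((17/2)·(-9−8) + (9/2)·(8−5) + (-12)·(5−(-9))) = ½·(-289/2 + 27/2 − 168) = -299/2.
[PBC] = ½·((-23/5)·(-9−8) + (9/2)·(8−4) + (-12)·(4−(-9))) = ½·(391/5 + 18 − 156) = -299/10, so the A-coordinate is (-299/10)/(-299/2) = 1/5.
[APC] = ½·((17/2)·(4−8) + (-23/5)·(8−5) + (-12)·(5−4)) = ½·(-34 − 69/5 − 12) = -299/10, so the B-coordinate is 1/5.
[ABP] = ½·((17/2)·(-9−4) + (9/2)·(4−5) + (-23/5)·(5−(-9))) = ½·(-221/2 − 9/2 − 322/5) = -897/10, so the C-coordinate is 3/5.
Check: 1/5 + 1/5 + 3/5 = 1.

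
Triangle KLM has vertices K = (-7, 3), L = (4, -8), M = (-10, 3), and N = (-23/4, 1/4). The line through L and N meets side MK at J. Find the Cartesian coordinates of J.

Barycentric coordinates of N with respect to KLM: (1/4, 1/4, 1/2).
On side MK the L-coordinate is zero; dropping N's L-weight 1/4 and renormalizing the remaining 1/2 : 1/4 gives weights 2/3, 1/3 on M, K.
J = (2/3)·(-10, 3) + (1/3)·(-7, 3) = (-9, 3).

(-9, 3)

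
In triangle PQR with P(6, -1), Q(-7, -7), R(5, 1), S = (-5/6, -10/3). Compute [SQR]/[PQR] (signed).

1/6

[PQR] = ½·(6·(-7−1) + (-7)·(1−(-1)) + 5·(-1−(-7))) = ½·(-48 − 14 + 30) = -16.
[SQR] = ½·((-5/6)·(-7−1) + (-7)·(1−(-10/3)) + 5·(-10/3−(-7))) = ½·(20/3 − 91/3 + 55/3) = -8/3, so the ratio is (-8/3)/(-16) = 1/6.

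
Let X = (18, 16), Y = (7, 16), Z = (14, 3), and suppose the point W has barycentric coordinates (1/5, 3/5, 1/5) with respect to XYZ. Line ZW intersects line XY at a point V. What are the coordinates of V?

Line ZW meets XY where the Z-coordinate vanishes; zeroing W's Z-weight and renormalizing leaves X, Y-weights 1/5 : 3/5 → (1/4, 3/4).
So V = (1/4)·X + (3/4)·Y = (39/4, 16).

(39/4, 16)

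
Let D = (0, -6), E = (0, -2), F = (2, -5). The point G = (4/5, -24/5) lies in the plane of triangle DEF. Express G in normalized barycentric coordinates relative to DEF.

(2/5, 1/5, 2/5)

Signed area of the reference triangle: [DEF] = ½·(0·(-2−(-5)) + 0·(-5−(-6)) + 2·(-6−(-2))) = ½·(0 + 0 − 8) = -4.
[GEF] = ½·((4/5)·(-2−(-5)) + 0·(-5−(-24/5)) + 2·(-24/5−(-2))) = ½·(12/5 + 0 − 28/5) = -8/5, so the D-coordinate is (-8/5)/(-4) = 2/5.
[DGF] = ½·(0·(-24/5−(-5)) + (4/5)·(-5−(-6)) + 2·(-6−(-24/5))) = ½·(0 + 4/5 − 12/5) = -4/5, so the E-coordinate is 1/5.
[DEG] = ½·(0·(-2−(-24/5)) + 0·(-24/5−(-6)) + (4/5)·(-6−(-2))) = ½·(0 + 0 − 16/5) = -8/5, so the F-coordinate is 2/5.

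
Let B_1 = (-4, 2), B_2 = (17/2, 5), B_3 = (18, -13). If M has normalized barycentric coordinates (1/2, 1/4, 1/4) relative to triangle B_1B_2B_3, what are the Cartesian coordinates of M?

M = (1/2)·B_1 + (1/4)·B_2 + (1/4)·B_3.
x-coordinate: (1/2)·(-4) + (1/4)·(17/2) + (1/4)·18 = 37/8.
y-coordinate: (1/2)·2 + (1/4)·5 + (1/4)·(-13) = -1.

(37/8, -1)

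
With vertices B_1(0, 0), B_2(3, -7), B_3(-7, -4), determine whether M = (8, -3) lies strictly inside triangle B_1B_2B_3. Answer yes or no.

no

Barycentric coordinates of M: (55/61, 53/61, -47/61).
The three coordinates are positive, positive, negative; a point is interior exactly when all three are positive.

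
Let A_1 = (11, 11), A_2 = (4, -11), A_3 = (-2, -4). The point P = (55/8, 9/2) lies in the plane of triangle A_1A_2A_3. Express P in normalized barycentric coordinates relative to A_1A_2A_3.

(5/8, 1/8, 1/4)

Signed area of the reference triangle: [A_1A_2A_3] = ½·(11·(-11−(-4)) + 4·(-4−11) + (-2)·(11−(-11))) = ½·(-77 − 60 − 44) = -181/2.
[PA_2A_3] = ½·((55/8)·(-11−(-4)) + 4·(-4−(9/2)) + (-2)·(9/2−(-11))) = ½·(-385/8 − 34 − 31) = -905/16, so the A_1-coordinate is (-905/16)/(-181/2) = 5/8.
[A_1PA_3] = ½·(11·(9/2−(-4)) + (55/8)·(-4−11) + (-2)·(11−(9/2))) = ½·(187/2 − 825/8 − 13) = -181/16, so the A_2-coordinate is 1/8.
[A_1A_2P] = ½·(11·(-11−(9/2)) + 4·(9/2−11) + (55/8)·(11−(-11))) = ½·(-341/2 − 26 + 605/4) = -181/8, so the A_3-coordinate is 1/4.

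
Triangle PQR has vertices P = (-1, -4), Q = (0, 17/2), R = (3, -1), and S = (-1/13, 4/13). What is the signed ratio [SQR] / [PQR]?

7/13

[PQR] = ½·((-1)·(17/2−(-1)) + 0·(-1−(-4)) + 3·(-4−(17/2))) = ½·(-19/2 + 0 − 75/2) = -47/2.
[SQR] = ½·((-1/13)·(17/2−(-1)) + 0·(-1−(4/13)) + 3·(4/13−(17/2))) = ½·(-19/26 + 0 − 639/26) = -329/26, so the ratio is (-329/26)/(-47/2) = 7/13.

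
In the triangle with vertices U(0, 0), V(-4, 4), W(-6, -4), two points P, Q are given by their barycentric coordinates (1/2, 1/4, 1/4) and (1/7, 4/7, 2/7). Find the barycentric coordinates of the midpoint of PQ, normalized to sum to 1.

(9/28, 23/56, 15/56)

Since both coordinate triples sum to 1, the midpoint's barycentrics are the componentwise average.
(1/2+1/7)/2 = 9/28; similarly 23/56 and 15/56.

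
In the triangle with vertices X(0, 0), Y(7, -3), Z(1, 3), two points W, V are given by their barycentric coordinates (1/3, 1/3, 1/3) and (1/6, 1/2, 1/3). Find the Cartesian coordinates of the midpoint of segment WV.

(13/4, -1/4)

Barycentric coordinates of the midpoint are the average: (1/4, 5/12, 1/3).
Converting: (1/4)·X + (5/12)·Y + (1/3)·Z = (13/4, -1/4).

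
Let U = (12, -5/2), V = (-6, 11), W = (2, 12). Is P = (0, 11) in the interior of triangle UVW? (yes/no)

Barycentric coordinates of P: (1/21, 13/42, 9/14).
The three coordinates are positive, positive, positive; a point is interior exactly when all three are positive.

yes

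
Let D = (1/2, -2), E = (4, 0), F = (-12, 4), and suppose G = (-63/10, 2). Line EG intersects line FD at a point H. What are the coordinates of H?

(-71/8, 5/2)

Barycentric coordinates of G with respect to DEF: (1/5, 1/5, 3/5).
On side FD the E-coordinate is zero; dropping G's E-weight 1/5 and renormalizing the remaining 3/5 : 1/5 gives weights 3/4, 1/4 on F, D.
H = (3/4)·(-12, 4) + (1/4)·(1/2, -2) = (-71/8, 5/2).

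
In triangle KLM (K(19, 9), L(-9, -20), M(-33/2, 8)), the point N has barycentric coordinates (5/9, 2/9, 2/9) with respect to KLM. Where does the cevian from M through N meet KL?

Line MN meets KL where the M-coordinate vanishes; zeroing N's M-weight and renormalizing leaves K, L-weights 5/9 : 2/9 → (5/7, 2/7).
So J = (5/7)·K + (2/7)·L = (11, 5/7).

(11, 5/7)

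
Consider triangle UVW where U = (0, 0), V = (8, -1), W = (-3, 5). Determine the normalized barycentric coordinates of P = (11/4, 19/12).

(1/12, 1/2, 5/12)

Signed area of the reference triangle: [UVW] = ½·(0·(-1−5) + 8·(5−0) + (-3)·(0−(-1))) = ½·(0 + 40 − 3) = 37/2.
[PVW] = ½·((11/4)·(-1−5) + 8·(5−(19/12)) + (-3)·(19/12−(-1))) = ½·(-33/2 + 82/3 − 31/4) = 37/24, so the U-coordinate is (37/24)/(37/2) = 1/12.
[UPW] = ½·(0·(19/12−5) + (11/4)·(5−0) + (-3)·(0−(19/12))) = ½·(0 + 55/4 + 19/4) = 37/4, so the V-coordinate is 1/2.
[UVP] = ½·(0·(-1−(19/12)) + 8·(19/12−0) + (11/4)·(0−(-1))) = ½·(0 + 38/3 + 11/4) = 185/24, so the W-coordinate is 5/12.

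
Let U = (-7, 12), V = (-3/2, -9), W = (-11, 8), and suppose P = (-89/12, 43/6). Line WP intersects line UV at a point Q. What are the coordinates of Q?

(-45/8, 27/4)

Barycentric coordinates of P with respect to UVW: (1/2, 1/6, 1/3).
On side UV the W-coordinate is zero; dropping P's W-weight 1/3 and renormalizing the remaining 1/2 : 1/6 gives weights 3/4, 1/4 on U, V.
Q = (3/4)·(-7, 12) + (1/4)·(-3/2, -9) = (-45/8, 27/4).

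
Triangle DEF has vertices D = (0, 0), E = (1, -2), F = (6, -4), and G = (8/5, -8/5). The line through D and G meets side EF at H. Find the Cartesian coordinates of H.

(8/3, -8/3)

Barycentric coordinates of G with respect to DEF: (2/5, 2/5, 1/5).
On side EF the D-coordinate is zero; dropping G's D-weight 2/5 and renormalizing the remaining 2/5 : 1/5 gives weights 2/3, 1/3 on E, F.
H = (2/3)·(1, -2) + (1/3)·(6, -4) = (8/3, -8/3).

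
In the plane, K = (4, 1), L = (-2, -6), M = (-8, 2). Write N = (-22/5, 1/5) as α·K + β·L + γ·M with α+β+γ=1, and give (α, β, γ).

(1/5, 1/5, 3/5)

Signed area of the reference triangle: [KLM] = ½·(4·(-6−2) + (-2)·(2−1) + (-8)·(1−(-6))) = ½·(-32 − 2 − 56) = -45.
[NLM] = ½·((-22/5)·(-6−2) + (-2)·(2−(1/5)) + (-8)·(1/5−(-6))) = ½·(176/5 − 18/5 − 248/5) = -9, so the K-coordinate is (-9)/(-45) = 1/5.
[KNM] = ½·(4·(1/5−2) + (-22/5)·(2−1) + (-8)·(1−(1/5))) = ½·(-36/5 − 22/5 − 32/5) = -9, so the L-coordinate is 1/5.
[KLN] = ½·(4·(-6−(1/5)) + (-2)·(1/5−1) + (-22/5)·(1−(-6))) = ½·(-124/5 + 8/5 − 154/5) = -27, so the M-coordinate is 3/5.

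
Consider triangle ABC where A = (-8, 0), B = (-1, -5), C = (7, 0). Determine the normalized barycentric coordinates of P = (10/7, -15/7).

(1/7, 3/7, 3/7)

Signed area of the reference triangle: [ABC] = ½·((-8)·(-5−0) + (-1)·(0−0) + 7·(0−(-5))) = ½·(40 + 0 + 35) = 75/2.
[PBC] = ½·((10/7)·(-5−0) + (-1)·(0−(-15/7)) + 7·(-15/7−(-5))) = ½·(-50/7 − 15/7 + 20) = 75/14, so the A-coordinate is (75/14)/(75/2) = 1/7.
[APC] = ½·((-8)·(-15/7−0) + (10/7)·(0−0) + 7·(0−(-15/7))) = ½·(120/7 + 0 + 15) = 225/14, so the B-coordinate is 3/7.
[ABP] = ½·((-8)·(-5−(-15/7)) + (-1)·(-15/7−0) + (10/7)·(0−(-5))) = ½·(160/7 + 15/7 + 50/7) = 225/14, so the C-coordinate is 3/7.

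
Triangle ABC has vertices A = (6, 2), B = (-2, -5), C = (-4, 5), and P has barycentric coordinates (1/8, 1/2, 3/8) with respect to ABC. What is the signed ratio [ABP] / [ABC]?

The signed ratio [ABP]/[ABC] equals the barycentric coordinate of P at vertex C, which is 3/8.

3/8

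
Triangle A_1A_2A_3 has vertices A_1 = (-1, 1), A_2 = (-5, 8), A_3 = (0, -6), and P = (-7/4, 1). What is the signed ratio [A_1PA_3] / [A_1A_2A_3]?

1/4

[A_1A_2A_3] = ½·((-1)·(8−(-6)) + (-5)·(-6−1) + 0·(1−8)) = ½·(-14 + 35 + 0) = 21/2.
[A_1PA_3] = ½·((-1)·(1−(-6)) + (-7/4)·(-6−1) + 0·(1−1)) = ½·(-7 + 49/4 + 0) = 21/8, so the ratio is (21/8)/(21/2) = 1/4.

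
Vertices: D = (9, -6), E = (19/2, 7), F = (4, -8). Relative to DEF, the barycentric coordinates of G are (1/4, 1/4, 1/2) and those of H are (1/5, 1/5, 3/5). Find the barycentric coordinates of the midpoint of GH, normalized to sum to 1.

(9/40, 9/40, 11/20)

Since both coordinate triples sum to 1, the midpoint's barycentrics are the componentwise average.
(1/4+1/5)/2 = 9/40; similarly 9/40 and 11/20.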